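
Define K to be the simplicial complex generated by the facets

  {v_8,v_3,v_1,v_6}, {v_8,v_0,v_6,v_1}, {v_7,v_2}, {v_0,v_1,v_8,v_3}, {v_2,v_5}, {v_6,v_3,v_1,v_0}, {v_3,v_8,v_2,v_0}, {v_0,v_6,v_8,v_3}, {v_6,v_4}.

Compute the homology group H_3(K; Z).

We work with the vertex ordering v_0 < v_1 < v_2 < v_3 < v_4 < v_5 < v_6 < v_7 < v_8. The simplices of K, each written with vertices in increasing order, are:

  0-simplices (9): [v_0], [v_1], [v_2], [v_3], [v_4], [v_5], [v_6], [v_7], [v_8]
  1-simplices (16): (16 of them)
  2-simplices (13): (13 of them)
  3-simplices (6): [v_0,v_1,v_3,v_6], [v_0,v_1,v_3,v_8], [v_0,v_1,v_6,v_8], [v_0,v_2,v_3,v_8], [v_0,v_3,v_6,v_8], [v_1,v_3,v_6,v_8]

Hence C_0 ≅ Z^9, C_1 ≅ Z^16, C_2 ≅ Z^13, C_3 ≅ Z^6.

∂_1: C_1 → C_0 is given by ∂[p,q] = [q] − [p].
The resulting 9×16 matrix has rank 8, and its Smith normal form has invariant factors (1,1,1,1,1,1,1,1).

Boundary ∂_2: C_2 → C_1 acts by ∂[p,q,r] = [q,r] − [p,r] + [p,q]. For instance
  ∂[v_0,v_3,v_6] = [v_3,v_6] − [v_0,v_6] + [v_0,v_3],
  ∂[v_1,v_3,v_6] = [v_3,v_6] − [v_1,v_6] + [v_1,v_3].
This gives a 16×13 integer matrix of rank 8; reducing to Smith normal form yields diagonal entries (1,1,1,1,1,1,1,1).

Boundary ∂_3: C_3 → C_2 sends each 3-simplex σ to the alternating sum Σ_i (−1)^i (σ with its i-th vertex removed). For instance
  ∂[v_0,v_2,v_3,v_8] = [v_2,v_3,v_8] − [v_0,v_3,v_8] + [v_0,v_2,v_8] − [v_0,v_2,v_3],
  ∂[v_0,v_1,v_3,v_6] = [v_1,v_3,v_6] − [v_0,v_3,v_6] + [v_0,v_1,v_6] − [v_0,v_1,v_3].
This gives a 13×6 integer matrix of rank 5; reducing to Smith normal form yields diagonal entries (1,1,1,1,1).

Computing H_k = (kernel of ∂_k) / (image of ∂_{k+1}):

  H_3: rank ker ∂_3 − rank ∂_4 = (6 − 5) − 0 = 1, and there is no ∂_4, so H_3 ≅ Z.

H_3 = Z.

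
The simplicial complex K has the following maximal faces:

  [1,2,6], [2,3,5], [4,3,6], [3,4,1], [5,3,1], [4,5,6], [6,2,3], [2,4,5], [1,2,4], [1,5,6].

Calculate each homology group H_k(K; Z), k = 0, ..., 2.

Take the total order 1 < 2 < 3 < 4 < 5 < 6 on the vertex set. Then K (dimension 2) consists of the simplices:

  0-simplices (6): [1], [2], [3], [4], [5], [6]
  1-simplices (15): [1,2], [1,3], [1,4], [1,5], [1,6], [2,3], [2,4], [2,5], [2,6], [3,4], [3,5], [3,6], [4,5], [4,6], [5,6]
  2-simplices (10): [1,2,4], [1,2,6], [1,3,4], [1,3,5], [1,5,6], [2,3,5], [2,3,6], [2,4,5], [3,4,6], [4,5,6]

giving chain groups C_0 ≅ Z^6, C_1 ≅ Z^15, C_2 ≅ Z^10.

∂_1: C_1 → C_0 is given by ∂[p,q] = [q] − [p].
The resulting 6×15 matrix has rank 5, and its Smith normal form has invariant factors (1,1,1,1,1).

The boundary map ∂_2: C_2 → C_1 maps a triangle to the signed sum of its edges. For instance
  ∂[2,3,6] = [3,6] − [2,6] + [2,3],
  ∂[1,2,4] = [2,4] − [1,4] + [1,2].
The 15×10 boundary matrix has rank 10 and Smith normal form diag(1,1,1,1,1,1,1,1,1,2).

Reading off H_k = ker ∂_k / im ∂_{k+1}:

  H_0: rank C_0 − rank ∂_1 = 6 − 5 = 1, and the invariant factors of ∂_1 are all 1, so H_0 = Z.
  H_1: rank ker ∂_1 − rank ∂_2 = (15 − 5) − 10 = 0, and ∂_2 has invariant factor 2 > 1, so H_1 = Z/2.
  H_2: rank ker ∂_2 − rank ∂_3 = (10 − 10) − 0 = 0, and there is no ∂_3, so H_2 = 0.

H_0 ≅ Z,  H_1 ≅ Z/2,  H_2 = 0.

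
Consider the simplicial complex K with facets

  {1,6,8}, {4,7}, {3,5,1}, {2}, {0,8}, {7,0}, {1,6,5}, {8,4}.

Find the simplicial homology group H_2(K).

Order the vertices as 0 < 1 < 2 < 3 < 4 < 5 < 6 < 7 < 8. Listing each simplex with vertices in this order, K has dimension 2 with simplices:

  0-simplices (9): [0], [1], [2], [3], [4], [5], [6], [7], [8]
  1-simplices (11): [0,7], [0,8], [1,3], [1,5], [1,6], [1,8], [3,5], [4,7], [4,8], [5,6], [6,8]
  2-simplices (3): [1,3,5], [1,5,6], [1,6,8]

Hence C_0 ≅ Z^9, C_1 ≅ Z^11, C_2 ≅ Z^3.

The boundary map ∂_1: C_1 → C_0 is given by ∂[p,q] = [q] − [p]. For instance
  ∂[6,8] = [8] − [6].
This gives a 9×11 integer matrix of rank 7; reducing to Smith normal form yields diagonal entries (1,1,1,1,1,1,1).

∂_2: C_2 → C_1 sends each 2-simplex [p,q,r] to [q,r] − [p,r] + [p,q]. For instance
  ∂[1,6,8] = [6,8] − [1,8] + [1,6],
  ∂[1,3,5] = [3,5] − [1,5] + [1,3].
As a 11×3 matrix over Z this has rank 3, with invariant factors (1,1,1).

Reading off H_k = ker ∂_k / im ∂_{k+1}:

  H_2: rank ker ∂_2 − rank ∂_3 = (3 − 3) − 0 = 0, and there is no ∂_3, so H_2 = 0.

H_2 = 0.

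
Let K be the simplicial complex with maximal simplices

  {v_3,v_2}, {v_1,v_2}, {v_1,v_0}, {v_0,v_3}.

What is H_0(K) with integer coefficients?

H_0 = Z.

Take the total order v_0 < v_1 < v_2 < v_3 on the vertex set. Then K (dimension 1) consists of the simplices:

  0-simplices (4): [v_0], [v_1], [v_2], [v_3]
  1-simplices (4): [v_0,v_1], [v_0,v_3], [v_1,v_2], [v_2,v_3]

Hence C_0 ≅ Z^4, C_1 ≅ Z^4.

The boundary map ∂_1: C_1 → C_0 is given by ∂[p,q] = [q] − [p].
The 4×4 boundary matrix has rank 3 and Smith normal form diag(1,1,1).

From H_k ≅ ker(∂_k) / im(∂_{k+1}) we obtain:

  H_0: rank C_0 − rank ∂_1 = 4 − 3 = 1, and the invariant factors of ∂_1 are all 1, so H_0 ≅ Z.

(K is a triangulation of the circle S^1.)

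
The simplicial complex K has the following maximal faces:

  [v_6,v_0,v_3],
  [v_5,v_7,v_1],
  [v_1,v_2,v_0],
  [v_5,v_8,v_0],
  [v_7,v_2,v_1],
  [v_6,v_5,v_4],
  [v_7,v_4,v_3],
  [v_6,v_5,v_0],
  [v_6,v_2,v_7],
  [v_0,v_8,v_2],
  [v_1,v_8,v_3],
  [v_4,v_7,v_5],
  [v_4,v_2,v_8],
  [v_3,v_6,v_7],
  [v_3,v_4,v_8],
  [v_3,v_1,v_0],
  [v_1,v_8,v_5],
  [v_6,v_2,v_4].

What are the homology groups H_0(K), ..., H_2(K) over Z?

We work with the vertex ordering v_0 < v_1 < v_2 < v_3 < v_4 < v_5 < v_6 < v_7 < v_8. The simplices of K, each written with vertices in increasing order, are:

  0-simplices (9): [v_0], [v_1], [v_2], [v_3], [v_4], [v_5], [v_6], [v_7], [v_8]
  1-simplices (27): (27 of them)
  2-simplices (18): (18 of them)

so the chain groups are C_0 ≅ Z^9, C_1 ≅ Z^27, C_2 ≅ Z^18.

∂_1: C_1 → C_0 maps an edge to its endpoints' difference, ∂[p,q] = q − p.
This gives a 9×27 integer matrix of rank 8; reducing to Smith normal form yields diagonal entries (1,1,1,1,1,1,1,1).

The boundary map ∂_2: C_2 → C_1 maps a triangle to the signed sum of its edges. For instance
  ∂[v_0,v_5,v_8] = [v_5,v_8] − [v_0,v_8] + [v_0,v_5],
  ∂[v_0,v_1,v_3] = [v_1,v_3] − [v_0,v_3] + [v_0,v_1].
The 27×18 boundary matrix has rank 18 and Smith normal form diag(1,1,1,1,1,1,1,1,1,1,1,1,1,1,1,1,1,2).

Computing H_k = (kernel of ∂_k) / (image of ∂_{k+1}):

  H_0: rank C_0 − rank ∂_1 = 9 − 8 = 1, and the invariant factors of ∂_1 are all 1, so H_0 ≅ Z.
  H_1: rank ker ∂_1 − rank ∂_2 = (27 − 8) − 18 = 1, and ∂_2 has invariant factor 2 > 1, so H_1 ≅ Z ⊕ Z/2Z.
  H_2: rank ker ∂_2 − rank ∂_3 = (18 − 18) − 0 = 0, and there is no ∂_3, so H_2 ≅ 0.

As a check, the Euler characteristic is 9 − 27 + 18 = 0, which agrees with 1 − 1 + 0 = 0.
(K is a triangulation of the Klein bottle.)

H_0 = Z,  H_1 = Z ⊕ Z/2Z,  H_2 = 0.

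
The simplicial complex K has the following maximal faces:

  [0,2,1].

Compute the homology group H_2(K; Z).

K has 3 vertices, 3 edges, 1 triangle.
rank ∂_2 = 1, rank ∂_3 = 0 ⇒ b_2 = 1 − 1 − 0 = 0. So H_2 ≅ 0.

H_2 = 0.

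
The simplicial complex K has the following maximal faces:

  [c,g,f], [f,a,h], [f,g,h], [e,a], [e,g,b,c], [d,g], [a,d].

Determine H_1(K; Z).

K has 8 vertices, 15 edges, 7 triangles, 1 3-simplex.
rank ∂_1 = 7, rank ∂_2 = 6 ⇒ b_1 = 15 − 7 − 6 = 2; all invariant factors of ∂_2 are 1 so no torsion. So H_1 ≅ Z^2.

H_1 ≅ Z^2.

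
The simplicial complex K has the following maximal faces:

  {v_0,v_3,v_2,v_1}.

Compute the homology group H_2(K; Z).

Take the total order v_0 < v_1 < v_2 < v_3 on the vertex set. Then K (dimension 3) consists of the simplices:

  0-simplices (4): [v_0], [v_1], [v_2], [v_3]
  1-simplices (6): [v_0,v_1], [v_0,v_2], [v_0,v_3], [v_1,v_2], [v_1,v_3], [v_2,v_3]
  2-simplices (4): [v_0,v_1,v_2], [v_0,v_1,v_3], [v_0,v_2,v_3], [v_1,v_2,v_3]
  3-simplices (1): [v_0,v_1,v_2,v_3]

so the chain groups are C_0 ≅ Z^4, C_1 ≅ Z^6, C_2 ≅ Z^4, C_3 ≅ Z^1.

The boundary map ∂_1: C_1 → C_0 maps an edge to its endpoints' difference, ∂[p,q] = q − p.
The resulting 4×6 matrix has rank 3, and its Smith normal form has invariant factors (1,1,1).

The boundary map ∂_2: C_2 → C_1 sends each 2-simplex [p,q,r] to [q,r] − [p,r] + [p,q]. For instance
  ∂[v_0,v_2,v_3] = [v_2,v_3] − [v_0,v_3] + [v_0,v_2],
  ∂[v_1,v_2,v_3] = [v_2,v_3] − [v_1,v_3] + [v_1,v_2].
The 6×4 boundary matrix has rank 3 and Smith normal form diag(1,1,1).

∂_3: C_3 → C_2 sends each 3-simplex σ to the alternating sum Σ_i (−1)^i (σ with its i-th vertex removed). For instance
  ∂[v_0,v_1,v_2,v_3] = [v_1,v_2,v_3] − [v_0,v_2,v_3] + [v_0,v_1,v_3] − [v_0,v_1,v_2].
The resulting 4×1 matrix has rank 1, and its Smith normal form has invariant factors (1).

Computing H_k = (kernel of ∂_k) / (image of ∂_{k+1}):

  H_2: rank ker ∂_2 − rank ∂_3 = (4 − 3) − 1 = 0, and the invariant factors of ∂_3 are all 1, so H_2 = 0.

(K is a triangulation of the 3-simplex.)

H_2 = 0.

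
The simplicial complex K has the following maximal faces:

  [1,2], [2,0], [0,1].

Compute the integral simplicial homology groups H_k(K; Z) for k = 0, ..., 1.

H_0 ≅ Z,  H_1 ≅ Z.

Order the vertices as 0 < 1 < 2. Listing each simplex with vertices in this order, K has dimension 1 with simplices:

  0-simplices (3): [0], [1], [2]
  1-simplices (3): [0,1], [0,2], [1,2]

Hence C_0 ≅ Z^3, C_1 ≅ Z^3.

∂_1: C_1 → C_0 sends each edge [p,q] (with p < q) to q − p. For instance
  ∂[0,1] = [1] − [0].
As a 3×3 matrix over Z this has rank 2, with invariant factors (1,1).

Computing H_k = (kernel of ∂_k) / (image of ∂_{k+1}):

  H_0: rank C_0 − rank ∂_1 = 3 − 2 = 1, and the invariant factors of ∂_1 are all 1, so H_0 = Z.
  H_1: rank ker ∂_1 − rank ∂_2 = (3 − 2) − 0 = 1, and there is no ∂_2, so H_1 = Z.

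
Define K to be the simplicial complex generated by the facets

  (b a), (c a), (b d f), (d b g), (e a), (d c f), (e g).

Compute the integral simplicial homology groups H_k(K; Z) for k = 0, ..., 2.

Order the vertices as a < b < c < d < e < f < g. Listing each simplex with vertices in this order, K has dimension 2 with simplices:

  0-simplices (7): a, b, c, d, e, f, g
  1-simplices (11): ab, ac, ae, bd, bf, bg, cd, cf, df, dg, eg
  2-simplices (3): bdf, bdg, cdf

Hence C_0 ≅ Z^7, C_1 ≅ Z^11, C_2 ≅ Z^3.

Boundary ∂_1: C_1 → C_0 is given by ∂[p,q] = [q] − [p].
As a 7×11 matrix over Z this has rank 6, with invariant factors (1,1,1,1,1,1).

∂_2: C_2 → C_1 maps a triangle to the signed sum of its edges. For instance
  ∂cdf = df − cf + cd,
  ∂bdg = dg − bg + bd.
This gives a 11×3 integer matrix of rank 3; reducing to Smith normal form yields diagonal entries (1,1,1).

Now H_k = ker ∂_k / im ∂_{k+1}, so:

  H_0: rank C_0 − rank ∂_1 = 7 − 6 = 1, and the invariant factors of ∂_1 are all 1, so H_0 ≅ Z.
  H_1: rank ker ∂_1 − rank ∂_2 = (11 − 6) − 3 = 2, and the invariant factors of ∂_2 are all 1, so H_1 ≅ Z^2.
  H_2: rank ker ∂_2 − rank ∂_3 = (3 − 3) − 0 = 0, and there is no ∂_3, so H_2 ≅ 0.

As a check, the Euler characteristic is 7 − 11 + 3 = -1, which agrees with 1 − 2 + 0 = -1.

H_0 = Z,  H_1 = Z^2,  H_2 = 0.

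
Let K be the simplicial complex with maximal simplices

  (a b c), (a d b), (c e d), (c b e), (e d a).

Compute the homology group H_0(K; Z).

H_0 ≅ Z.

Take the total order a < b < c < d < e on the vertex set. Then K (dimension 2) consists of the simplices:

  0-simplices (5): a, b, c, d, e
  1-simplices (10): ab, ac, ad, ae, bc, bd, be, cd, ce, de
  2-simplices (5): abc, abd, ade, bce, cde

Hence C_0 ≅ Z^5, C_1 ≅ Z^10, C_2 ≅ Z^5.

∂_1: C_1 → C_0 is given by ∂[p,q] = [q] − [p]. For instance
  ∂ac = c − a.
The 5×10 boundary matrix has rank 4 and Smith normal form diag(1,1,1,1).

The boundary map ∂_2: C_2 → C_1 maps a triangle to the signed sum of its edges. For instance
  ∂abd = bd − ad + ab,
  ∂cde = de − ce + cd.
The 10×5 boundary matrix has rank 5 and Smith normal form diag(1,1,1,1,1).

Now H_k = ker ∂_k / im ∂_{k+1}, so:

  H_0: rank C_0 − rank ∂_1 = 5 − 4 = 1, and the invariant factors of ∂_1 are all 1, so H_0 = Z.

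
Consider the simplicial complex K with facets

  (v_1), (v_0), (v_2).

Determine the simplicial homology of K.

Take the total order v_0 < v_1 < v_2 on the vertex set. Then K (dimension 0) consists of the simplices:

  0-simplices (3): [v_0], [v_1], [v_2]

so the chain groups are C_0 ≅ Z^3.

Now H_k = ker ∂_k / im ∂_{k+1}, so:

  H_0: rank C_0 − rank ∂_1 = 3 − 0 = 3, and there is no ∂_1, so H_0 ≅ Z^3.

H_0 ≅ Z^3.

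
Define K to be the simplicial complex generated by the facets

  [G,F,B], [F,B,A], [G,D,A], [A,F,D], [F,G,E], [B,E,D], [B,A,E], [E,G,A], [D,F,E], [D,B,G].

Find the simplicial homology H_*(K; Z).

We work with the vertex ordering A < B < D < E < F < G. The simplices of K, each written with vertices in increasing order, are:

  0-simplices (6): A, B, D, E, F, G
  1-simplices (15): AB, AD, AE, AF, AG, BD, BE, BF, BG, DE, DF, DG, EF, EG, FG
  2-simplices (10): ABE, ABF, ADF, ADG, AEG, BDE, BDG, BFG, DEF, EFG

so the chain groups are C_0 ≅ Z^6, C_1 ≅ Z^15, C_2 ≅ Z^10.

Boundary ∂_1: C_1 → C_0 maps an edge to its endpoints' difference, ∂[p,q] = q − p. For instance
  ∂BD = D − B.
As a 6×15 matrix over Z this has rank 5, with invariant factors (1,1,1,1,1).

Boundary ∂_2: C_2 → C_1 maps a triangle to the signed sum of its edges. For instance
  ∂ABF = BF − AF + AB,
  ∂ADG = DG − AG + AD.
This gives a 15×10 integer matrix of rank 10; reducing to Smith normal form yields diagonal entries (1,1,1,1,1,1,1,1,1,2).

Computing H_k = (kernel of ∂_k) / (image of ∂_{k+1}):

  H_0: rank C_0 − rank ∂_1 = 6 − 5 = 1, and the invariant factors of ∂_1 are all 1, so H_0 = Z.
  H_1: rank ker ∂_1 − rank ∂_2 = (15 − 5) − 10 = 0, and ∂_2 has invariant factor 2 > 1, so H_1 = Z/2.
  H_2: rank ker ∂_2 − rank ∂_3 = (10 − 10) − 0 = 0, and there is no ∂_3, so H_2 = 0.

H_0 = Z,  H_1 = Z/2,  H_2 = 0.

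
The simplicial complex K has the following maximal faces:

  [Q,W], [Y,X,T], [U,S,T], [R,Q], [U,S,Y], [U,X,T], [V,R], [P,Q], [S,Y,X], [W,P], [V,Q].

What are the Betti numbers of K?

Take the total order P < Q < R < S < T < U < V < W < X < Y on the vertex set. Then K (dimension 2) consists of the simplices:

  0-simplices (10): P, Q, R, S, T, U, V, W, X, Y
  1-simplices (16): PQ, PW, QR, QV, QW, RV, ST, SU, SX, SY, TU, TX, TY, UX, UY, XY
  2-simplices (5): STU, SUY, SXY, TUX, TXY

Hence C_0 ≅ Z^10, C_1 ≅ Z^16, C_2 ≅ Z^5.

The boundary map ∂_1: C_1 → C_0 is given by ∂[p,q] = [q] − [p].
This gives a 10×16 integer matrix of rank 8; reducing to Smith normal form yields diagonal entries (1,1,1,1,1,1,1,1).

Boundary ∂_2: C_2 → C_1 maps a triangle to the signed sum of its edges. For instance
  ∂STU = TU − SU + ST,
  ∂SXY = XY − SY + SX.
The 16×5 boundary matrix has rank 5 and Smith normal form diag(1,1,1,1,1).

Computing H_k = (kernel of ∂_k) / (image of ∂_{k+1}):

  H_0: rank C_0 − rank ∂_1 = 10 − 8 = 2, and the invariant factors of ∂_1 are all 1, so H_0 = Z^2.
  H_1: rank ker ∂_1 − rank ∂_2 = (16 − 8) − 5 = 3, and the invariant factors of ∂_2 are all 1, so H_1 = Z^3.
  H_2: rank ker ∂_2 − rank ∂_3 = (5 − 5) − 0 = 0, and there is no ∂_3, so H_2 = 0.

As a check, the Euler characteristic is 10 − 16 + 5 = -1, which agrees with 2 − 3 + 0 = -1.
(K is a triangulation of the disjoint union of a wedge of 2 circles and the Möbius band.)

Hence the Betti numbers are b_0 = 2, b_1 = 3, b_2 = 0.

b_0 = 2, b_1 = 3, b_2 = 0.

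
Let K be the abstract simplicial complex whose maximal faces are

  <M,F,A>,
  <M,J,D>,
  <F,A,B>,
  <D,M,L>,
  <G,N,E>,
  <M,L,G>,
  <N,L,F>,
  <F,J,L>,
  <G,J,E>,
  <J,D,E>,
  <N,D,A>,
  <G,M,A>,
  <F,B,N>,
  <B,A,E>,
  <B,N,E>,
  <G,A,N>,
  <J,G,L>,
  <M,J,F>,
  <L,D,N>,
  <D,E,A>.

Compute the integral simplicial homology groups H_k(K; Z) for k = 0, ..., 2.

H_0 = Z,  H_1 = Z ⊕ Z/2Z,  H_2 = 0.

K has 10 vertices, 30 edges, 20 triangles.
rank ∂_0 = 0, rank ∂_1 = 9 ⇒ b_0 = 10 − 0 − 9 = 1; all invariant factors of ∂_1 are 1 so no torsion. So H_0 ≅ Z.
rank ∂_1 = 9, rank ∂_2 = 20 ⇒ b_1 = 30 − 9 − 20 = 1; ∂_2 has invariant factor(s) [2] giving torsion. So H_1 ≅ Z ⊕ Z/2Z.
rank ∂_2 = 20, rank ∂_3 = 0 ⇒ b_2 = 20 − 20 − 0 = 0. So H_2 ≅ 0.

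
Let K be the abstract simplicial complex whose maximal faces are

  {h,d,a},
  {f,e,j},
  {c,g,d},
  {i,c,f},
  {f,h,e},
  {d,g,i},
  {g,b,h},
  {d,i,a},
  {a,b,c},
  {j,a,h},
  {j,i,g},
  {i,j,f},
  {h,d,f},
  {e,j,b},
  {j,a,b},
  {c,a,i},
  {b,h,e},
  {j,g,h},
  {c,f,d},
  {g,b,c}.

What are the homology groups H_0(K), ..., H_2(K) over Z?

H_0 ≅ Z,  H_1 ≅ Z ⊕ Z/2Z,  H_2 = 0.

Take the total order a < b < c < d < e < f < g < h < i < j on the vertex set. Then K (dimension 2) consists of the simplices:

  0-simplices (10): a, b, c, d, e, f, g, h, i, j
  1-simplices (30): ab, ac, ad, ah, ai, aj, bc, be, bg, bh, bj, cd, cf, cg, ci, df, dg, dh, di, ef, eh, ej, fh, fi, fj, gh, gi, gj, hj, ij
  2-simplices (20): abc, abj, aci, adh, adi, ahj, bcg, beh, bej, bgh, cdf, cdg, cfi, dfh, dgi, efh, efj, fij, ghj, gij

so the chain groups are C_0 ≅ Z^10, C_1 ≅ Z^30, C_2 ≅ Z^20.

Boundary ∂_1: C_1 → C_0 sends each edge [p,q] (with p < q) to q − p. For instance
  ∂ef = f − e.
This gives a 10×30 integer matrix of rank 9; reducing to Smith normal form yields diagonal entries (1,1,1,1,1,1,1,1,1).

∂_2: C_2 → C_1 sends each 2-simplex [p,q,r] to [q,r] − [p,r] + [p,q]. For instance
  ∂aci = ci − ai + ac,
  ∂abj = bj − aj + ab.
The resulting 30×20 matrix has rank 20, and its Smith normal form has invariant factors (1,1,1,1,1,1,1,1,1,1,1,1,1,1,1,1,1,1,1,2).

From H_k ≅ ker(∂_k) / im(∂_{k+1}) we obtain:

  H_0: rank C_0 − rank ∂_1 = 10 − 9 = 1, and the invariant factors of ∂_1 are all 1, so H_0 ≅ Z.
  H_1: rank ker ∂_1 − rank ∂_2 = (30 − 9) − 20 = 1, and ∂_2 has invariant factor 2 > 1, so H_1 ≅ Z ⊕ Z/2Z.
  H_2: rank ker ∂_2 − rank ∂_3 = (20 − 20) − 0 = 0, and there is no ∂_3, so H_2 ≅ 0.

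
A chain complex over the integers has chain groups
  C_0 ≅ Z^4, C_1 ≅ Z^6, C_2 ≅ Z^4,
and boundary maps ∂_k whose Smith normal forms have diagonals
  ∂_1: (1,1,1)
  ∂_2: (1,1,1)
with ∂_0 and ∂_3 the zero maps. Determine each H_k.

H_0 ≅ Z,  H_1 = 0,  H_2 ≅ Z.

H_0: b_0 = 4 − 0 − 3 = 1; torsion from ∂_1 factors > 1: none. So H_0 ≅ Z.
H_1: b_1 = 6 − 3 − 3 = 0; torsion from ∂_2 factors > 1: none. So H_1 ≅ 0.
H_2: b_2 = 4 − 3 − 0 = 1; torsion from ∂_3 factors > 1: none. So H_2 ≅ Z.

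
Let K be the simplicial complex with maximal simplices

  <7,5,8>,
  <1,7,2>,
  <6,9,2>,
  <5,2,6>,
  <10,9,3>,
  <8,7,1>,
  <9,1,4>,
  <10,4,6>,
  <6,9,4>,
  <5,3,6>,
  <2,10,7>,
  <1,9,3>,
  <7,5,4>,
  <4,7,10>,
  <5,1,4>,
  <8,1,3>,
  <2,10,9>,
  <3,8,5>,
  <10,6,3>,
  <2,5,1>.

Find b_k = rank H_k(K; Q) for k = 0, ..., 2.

b_0 = 1, b_1 = 1, b_2 = 0.

We work with the vertex ordering 1 < 2 < 3 < 4 < 5 < 6 < 7 < 8 < 9 < 10. The simplices of K, each written with vertices in increasing order, are:

  0-simplices (10): [1], [2], [3], [4], [5], [6], [7], [8], [9], [10]
  1-simplices (30): (30 of them)
  2-simplices (20): (20 of them)

so the chain groups are C_0 ≅ Z^10, C_1 ≅ Z^30, C_2 ≅ Z^20.

∂_1: C_1 → C_0 is given by ∂[p,q] = [q] − [p].
The 10×30 boundary matrix has rank 9 and Smith normal form diag(1,1,1,1,1,1,1,1,1).

∂_2: C_2 → C_1 maps a triangle to the signed sum of its edges. For instance
  ∂[1,3,8] = [3,8] − [1,8] + [1,3],
  ∂[4,6,9] = [6,9] − [4,9] + [4,6].
The 30×20 boundary matrix has rank 20 and Smith normal form diag(1,1,1,1,1,1,1,1,1,1,1,1,1,1,1,1,1,1,1,2).

Now H_k = ker ∂_k / im ∂_{k+1}, so:

  H_0: rank C_0 − rank ∂_1 = 10 − 9 = 1, and the invariant factors of ∂_1 are all 1, so H_0 = Z.
  H_1: rank ker ∂_1 − rank ∂_2 = (30 − 9) − 20 = 1, and ∂_2 has invariant factor 2 > 1, so H_1 = Z ⊕ Z/2Z.
  H_2: rank ker ∂_2 − rank ∂_3 = (20 − 20) − 0 = 0, and there is no ∂_3, so H_2 = 0.

As a check, the Euler characteristic is 10 − 30 + 20 = 0, which agrees with 1 − 1 + 0 = 0.

Hence the Betti numbers are b_0 = 1, b_1 = 1, b_2 = 0.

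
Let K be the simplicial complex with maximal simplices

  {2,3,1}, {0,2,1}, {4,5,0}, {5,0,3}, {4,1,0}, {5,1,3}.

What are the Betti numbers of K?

b_0 = 1, b_1 = 1, b_2 = 0.

K has 6 vertices, 12 edges, 6 triangles.
rank ∂_0 = 0, rank ∂_1 = 5 ⇒ b_0 = 6 − 0 − 5 = 1; all invariant factors of ∂_1 are 1 so no torsion. So H_0 = Z.
rank ∂_1 = 5, rank ∂_2 = 6 ⇒ b_1 = 12 − 5 − 6 = 1; all invariant factors of ∂_2 are 1 so no torsion. So H_1 = Z.
rank ∂_2 = 6, rank ∂_3 = 0 ⇒ b_2 = 6 − 6 − 0 = 0. So H_2 = 0.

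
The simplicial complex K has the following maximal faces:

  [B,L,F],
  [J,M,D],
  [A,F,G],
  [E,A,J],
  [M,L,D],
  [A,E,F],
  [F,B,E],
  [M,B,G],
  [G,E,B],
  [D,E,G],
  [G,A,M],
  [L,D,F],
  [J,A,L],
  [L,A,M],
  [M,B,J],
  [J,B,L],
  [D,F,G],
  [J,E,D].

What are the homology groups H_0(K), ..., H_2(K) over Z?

We work with the vertex ordering A < B < D < E < F < G < J < L < M. The simplices of K, each written with vertices in increasing order, are:

  0-simplices (9): A, B, D, E, F, G, J, L, M
  1-simplices (27): AE, AF, AG, AJ, AL, AM, BE, BF, BG, BJ, BL, BM, DE, DF, DG, DJ, DL, DM, EF, EG, EJ, FG, FL, GM, JL, JM, LM
  2-simplices (18): AEF, AEJ, AFG, AGM, AJL, ALM, BEF, BEG, BFL, BGM, BJL, BJM, DEG, DEJ, DFG, DFL, DJM, DLM

so the chain groups are C_0 ≅ Z^9, C_1 ≅ Z^27, C_2 ≅ Z^18.

Boundary ∂_1: C_1 → C_0 sends each edge [p,q] (with p < q) to q − p.
As a 9×27 matrix over Z this has rank 8, with invariant factors (1,1,1,1,1,1,1,1).

Boundary ∂_2: C_2 → C_1 acts by ∂[p,q,r] = [q,r] − [p,r] + [p,q]. For instance
  ∂BJM = JM − BM + BJ,
  ∂DFL = FL − DL + DF.
As a 27×18 matrix over Z this has rank 18, with invariant factors (1,1,1,1,1,1,1,1,1,1,1,1,1,1,1,1,1,2).

Computing H_k = (kernel of ∂_k) / (image of ∂_{k+1}):

  H_0: rank C_0 − rank ∂_1 = 9 − 8 = 1, and the invariant factors of ∂_1 are all 1, so H_0 = Z.
  H_1: rank ker ∂_1 − rank ∂_2 = (27 − 8) − 18 = 1, and ∂_2 has invariant factor 2 > 1, so H_1 = Z ⊕ Z/2Z.
  H_2: rank ker ∂_2 − rank ∂_3 = (18 − 18) − 0 = 0, and there is no ∂_3, so H_2 = 0.

As a check, the Euler characteristic is 9 − 27 + 18 = 0, which agrees with 1 − 1 + 0 = 0.
(K is a triangulation of the Klein bottle.)

H_0 ≅ Z,  H_1 ≅ Z ⊕ Z/2Z,  H_2 = 0.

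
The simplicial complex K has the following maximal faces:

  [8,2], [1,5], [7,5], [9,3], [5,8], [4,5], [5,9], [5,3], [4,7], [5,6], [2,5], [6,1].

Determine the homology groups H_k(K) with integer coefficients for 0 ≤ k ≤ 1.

Fix the vertex order 1 < 2 < 3 < 4 < 5 < 6 < 7 < 8 < 9 and write every simplex with vertices in increasing order. Then dim K = 1 and the simplices of K are:

  0-simplices (9): [1], [2], [3], [4], [5], [6], [7], [8], [9]
  1-simplices (12): [1,5], [1,6], [2,5], [2,8], [3,5], [3,9], [4,5], [4,7], [5,6], [5,7], [5,8], [5,9]

giving chain groups C_0 ≅ Z^9, C_1 ≅ Z^12.

The boundary map ∂_1: C_1 → C_0 maps an edge to its endpoints' difference, ∂[p,q] = q − p.
As a 9×12 matrix over Z this has rank 8, with invariant factors (1,1,1,1,1,1,1,1).

Now H_k = ker ∂_k / im ∂_{k+1}, so:

  H_0: rank C_0 − rank ∂_1 = 9 − 8 = 1, and the invariant factors of ∂_1 are all 1, so H_0 = Z.
  H_1: rank ker ∂_1 − rank ∂_2 = (12 − 8) − 0 = 4, and there is no ∂_2, so H_1 = Z^4.

H_0 = Z,  H_1 = Z^4.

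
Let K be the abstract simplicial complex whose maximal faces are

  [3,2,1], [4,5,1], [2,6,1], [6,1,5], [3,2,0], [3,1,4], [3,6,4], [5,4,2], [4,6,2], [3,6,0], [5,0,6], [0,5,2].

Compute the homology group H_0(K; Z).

Take the total order 0 < 1 < 2 < 3 < 4 < 5 < 6 on the vertex set. Then K (dimension 2) consists of the simplices:

  0-simplices (7): [0], [1], [2], [3], [4], [5], [6]
  1-simplices (18): [0,2], [0,3], [0,5], [0,6], [1,2], [1,3], [1,4], [1,5], [1,6], [2,3], [2,4], [2,5], [2,6], [3,4], [3,6], [4,5], [4,6], [5,6]
  2-simplices (12): [0,2,3], [0,2,5], [0,3,6], [0,5,6], [1,2,3], [1,2,6], [1,3,4], [1,4,5], [1,5,6], [2,4,5], [2,4,6], [3,4,6]

Hence C_0 ≅ Z^7, C_1 ≅ Z^18, C_2 ≅ Z^12.

∂_1: C_1 → C_0 sends each edge [p,q] (with p < q) to q − p. For instance
  ∂[4,6] = [6] − [4].
As a 7×18 matrix over Z this has rank 6, with invariant factors (1,1,1,1,1,1).

Boundary ∂_2: C_2 → C_1 sends each 2-simplex [p,q,r] to [q,r] − [p,r] + [p,q]. For instance
  ∂[0,2,5] = [2,5] − [0,5] + [0,2],
  ∂[1,4,5] = [4,5] − [1,5] + [1,4].
As a 18×12 matrix over Z this has rank 12, with invariant factors (1,1,1,1,1,1,1,1,1,1,1,2).

From H_k ≅ ker(∂_k) / im(∂_{k+1}) we obtain:

  H_0: rank C_0 − rank ∂_1 = 7 − 6 = 1, and the invariant factors of ∂_1 are all 1, so H_0 ≅ Z.

(K is a triangulation of the real projective plane RP^2.)

H_0 ≅ Z.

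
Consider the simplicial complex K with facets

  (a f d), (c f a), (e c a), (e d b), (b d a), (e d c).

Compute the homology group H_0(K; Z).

H_0 = Z.

Take the total order a < b < c < d < e < f on the vertex set. Then K (dimension 2) consists of the simplices:

  0-simplices (6): a, b, c, d, e, f
  1-simplices (12): ab, ac, ad, ae, af, bd, be, cd, ce, cf, de, df
  2-simplices (6): abd, ace, acf, adf, bde, cde

so the chain groups are C_0 ≅ Z^6, C_1 ≅ Z^12, C_2 ≅ Z^6.

The boundary map ∂_1: C_1 → C_0 sends each edge [p,q] (with p < q) to q − p. For instance
  ∂af = f − a.
As a 6×12 matrix over Z this has rank 5, with invariant factors (1,1,1,1,1).

Boundary ∂_2: C_2 → C_1 acts by ∂[p,q,r] = [q,r] − [p,r] + [p,q]. For instance
  ∂bde = de − be + bd,
  ∂acf = cf − af + ac.
The 12×6 boundary matrix has rank 6 and Smith normal form diag(1,1,1,1,1,1).

Now H_k = ker ∂_k / im ∂_{k+1}, so:

  H_0: rank C_0 − rank ∂_1 = 6 − 5 = 1, and the invariant factors of ∂_1 are all 1, so H_0 ≅ Z.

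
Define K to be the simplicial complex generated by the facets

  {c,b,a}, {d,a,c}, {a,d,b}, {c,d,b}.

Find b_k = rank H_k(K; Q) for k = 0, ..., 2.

Fix the vertex order a < b < c < d and write every simplex with vertices in increasing order. Then dim K = 2 and the simplices of K are:

  0-simplices (4): a, b, c, d
  1-simplices (6): ab, ac, ad, bc, bd, cd
  2-simplices (4): abc, abd, acd, bcd

Hence C_0 ≅ Z^4, C_1 ≅ Z^6, C_2 ≅ Z^4.

Boundary ∂_1: C_1 → C_0 maps an edge to its endpoints' difference, ∂[p,q] = q − p. For instance
  ∂ac = c − a.
This gives a 4×6 integer matrix of rank 3; reducing to Smith normal form yields diagonal entries (1,1,1).

The boundary map ∂_2: C_2 → C_1 acts by ∂[p,q,r] = [q,r] − [p,r] + [p,q]. For instance
  ∂abd = bd − ad + ab,
  ∂abc = bc − ac + ab.
This gives a 6×4 integer matrix of rank 3; reducing to Smith normal form yields diagonal entries (1,1,1).

Now H_k = ker ∂_k / im ∂_{k+1}, so:

  H_0: rank C_0 − rank ∂_1 = 4 − 3 = 1, and the invariant factors of ∂_1 are all 1, so H_0 ≅ Z.
  H_1: rank ker ∂_1 − rank ∂_2 = (6 − 3) − 3 = 0, and the invariant factors of ∂_2 are all 1, so H_1 ≅ 0.
  H_2: rank ker ∂_2 − rank ∂_3 = (4 − 3) − 0 = 1, and there is no ∂_3, so H_2 ≅ Z.

Hence the Betti numbers are b_0 = 1, b_1 = 0, b_2 = 1.

b_0 = 1, b_1 = 0, b_2 = 1.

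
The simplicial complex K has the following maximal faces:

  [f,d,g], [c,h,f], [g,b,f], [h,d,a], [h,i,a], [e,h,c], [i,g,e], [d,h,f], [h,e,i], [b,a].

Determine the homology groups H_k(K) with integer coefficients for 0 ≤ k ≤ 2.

H_0 = Z,  H_1 = Z^2,  H_2 = 0.

Take the total order a < b < c < d < e < f < g < h < i on the vertex set. Then K (dimension 2) consists of the simplices:

  0-simplices (9): a, b, c, d, e, f, g, h, i
  1-simplices (19): ab, ad, ah, ai, bf, bg, ce, cf, ch, df, dg, dh, eg, eh, ei, fg, fh, gi, hi
  2-simplices (9): adh, ahi, bfg, ceh, cfh, dfg, dfh, egi, ehi

Hence C_0 ≅ Z^9, C_1 ≅ Z^19, C_2 ≅ Z^9.

∂_1: C_1 → C_0 is given by ∂[p,q] = [q] − [p]. For instance
  ∂ab = b − a.
The resulting 9×19 matrix has rank 8, and its Smith normal form has invariant factors (1,1,1,1,1,1,1,1).

The boundary map ∂_2: C_2 → C_1 acts by ∂[p,q,r] = [q,r] − [p,r] + [p,q]. For instance
  ∂ahi = hi − ai + ah,
  ∂dfg = fg − dg + df.
The 19×9 boundary matrix has rank 9 and Smith normal form diag(1,1,1,1,1,1,1,1,1).

Computing H_k = (kernel of ∂_k) / (image of ∂_{k+1}):

  H_0: rank C_0 − rank ∂_1 = 9 − 8 = 1, and the invariant factors of ∂_1 are all 1, so H_0 ≅ Z.
  H_1: rank ker ∂_1 − rank ∂_2 = (19 − 8) − 9 = 2, and the invariant factors of ∂_2 are all 1, so H_1 ≅ Z^2.
  H_2: rank ker ∂_2 − rank ∂_3 = (9 − 9) − 0 = 0, and there is no ∂_3, so H_2 ≅ 0.

As a check, the Euler characteristic is 9 − 19 + 9 = -1, which agrees with 1 − 2 + 0 = -1.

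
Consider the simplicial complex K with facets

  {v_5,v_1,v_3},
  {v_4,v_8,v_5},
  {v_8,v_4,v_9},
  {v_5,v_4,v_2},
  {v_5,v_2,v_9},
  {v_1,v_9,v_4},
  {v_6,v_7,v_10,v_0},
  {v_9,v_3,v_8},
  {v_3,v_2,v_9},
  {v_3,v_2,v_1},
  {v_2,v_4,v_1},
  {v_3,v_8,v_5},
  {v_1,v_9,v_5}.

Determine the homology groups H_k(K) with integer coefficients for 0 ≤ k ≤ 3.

H_0 = Z^2,  H_1 = Z/2,  H_2 = 0,  H_3 = 0.

Fix the vertex order v_0 < v_1 < v_2 < v_3 < v_4 < v_5 < v_6 < v_7 < v_8 < v_9 < v_10 and write every simplex with vertices in increasing order. Then dim K = 3 and the simplices of K are:

  0-simplices (11): [v_0], [v_1], [v_2], [v_3], [v_4], [v_5], [v_6], [v_7], [v_8], [v_9], [v_10]
  1-simplices (24): (24 of them)
  2-simplices (16): (16 of them)
  3-simplices (1): [v_0,v_6,v_7,v_10]

giving chain groups C_0 ≅ Z^11, C_1 ≅ Z^24, C_2 ≅ Z^16, C_3 ≅ Z^1.

Boundary ∂_1: C_1 → C_0 maps an edge to its endpoints' difference, ∂[p,q] = q − p.
As a 11×24 matrix over Z this has rank 9, with invariant factors (1,1,1,1,1,1,1,1,1).

Boundary ∂_2: C_2 → C_1 sends each 2-simplex [p,q,r] to [q,r] − [p,r] + [p,q]. For instance
  ∂[v_1,v_3,v_5] = [v_3,v_5] − [v_1,v_5] + [v_1,v_3],
  ∂[v_2,v_4,v_5] = [v_4,v_5] − [v_2,v_5] + [v_2,v_4].
As a 24×16 matrix over Z this has rank 15, with invariant factors (1,1,1,1,1,1,1,1,1,1,1,1,1,1,2).

Boundary ∂_3: C_3 → C_2 sends each 3-simplex σ to the alternating sum Σ_i (−1)^i (σ with its i-th vertex removed). For instance
  ∂[v_0,v_6,v_7,v_10] = [v_6,v_7,v_10] − [v_0,v_7,v_10] + [v_0,v_6,v_10] − [v_0,v_6,v_7].
The 16×1 boundary matrix has rank 1 and Smith normal form diag(1).

Reading off H_k = ker ∂_k / im ∂_{k+1}:

  H_0: rank C_0 − rank ∂_1 = 11 − 9 = 2, and the invariant factors of ∂_1 are all 1, so H_0 ≅ Z^2.
  H_1: rank ker ∂_1 − rank ∂_2 = (24 − 9) − 15 = 0, and ∂_2 has invariant factor 2 > 1, so H_1 ≅ Z/2.
  H_2: rank ker ∂_2 − rank ∂_3 = (16 − 15) − 1 = 0, and the invariant factors of ∂_3 are all 1, so H_2 ≅ 0.
  H_3: rank ker ∂_3 − rank ∂_4 = (1 − 1) − 0 = 0, and there is no ∂_4, so H_3 ≅ 0.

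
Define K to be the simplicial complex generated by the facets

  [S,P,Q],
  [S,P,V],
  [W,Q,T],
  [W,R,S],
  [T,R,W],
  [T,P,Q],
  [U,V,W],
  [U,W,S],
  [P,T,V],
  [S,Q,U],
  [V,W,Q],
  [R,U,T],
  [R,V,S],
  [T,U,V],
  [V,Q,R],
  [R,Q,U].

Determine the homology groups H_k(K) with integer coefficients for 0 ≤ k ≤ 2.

Take the total order P < Q < R < S < T < U < V < W on the vertex set. Then K (dimension 2) consists of the simplices:

  0-simplices (8): P, Q, R, S, T, U, V, W
  1-simplices (24): PQ, PS, PT, PV, QR, QS, QT, QU, QV, QW, RS, RT, RU, RV, RW, SU, SV, SW, TU, TV, TW, UV, UW, VW
  2-simplices (16): PQS, PQT, PSV, PTV, QRU, QRV, QSU, QTW, QVW, RSV, RSW, RTU, RTW, SUW, TUV, UVW

giving chain groups C_0 ≅ Z^8, C_1 ≅ Z^24, C_2 ≅ Z^16.

∂_1: C_1 → C_0 sends each edge [p,q] (with p < q) to q − p.
The 8×24 boundary matrix has rank 7 and Smith normal form diag(1,1,1,1,1,1,1).

The boundary map ∂_2: C_2 → C_1 maps a triangle to the signed sum of its edges. For instance
  ∂RSV = SV − RV + RS,
  ∂TUV = UV − TV + TU.
The 24×16 boundary matrix has rank 15 and Smith normal form diag(1,1,1,1,1,1,1,1,1,1,1,1,1,1,1).

From H_k ≅ ker(∂_k) / im(∂_{k+1}) we obtain:

  H_0: rank C_0 − rank ∂_1 = 8 − 7 = 1, and the invariant factors of ∂_1 are all 1, so H_0 = Z.
  H_1: rank ker ∂_1 − rank ∂_2 = (24 − 7) − 15 = 2, and the invariant factors of ∂_2 are all 1, so H_1 = Z^2.
  H_2: rank ker ∂_2 − rank ∂_3 = (16 − 15) − 0 = 1, and there is no ∂_3, so H_2 = Z.

H_0 ≅ Z,  H_1 ≅ Z^2,  H_2 ≅ Z.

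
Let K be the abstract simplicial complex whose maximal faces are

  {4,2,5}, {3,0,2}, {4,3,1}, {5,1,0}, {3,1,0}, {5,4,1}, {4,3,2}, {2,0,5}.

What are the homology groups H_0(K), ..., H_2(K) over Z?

H_0 = Z,  H_1 = 0,  H_2 = Z.

We work with the vertex ordering 0 < 1 < 2 < 3 < 4 < 5. The simplices of K, each written with vertices in increasing order, are:

  0-simplices (6): [0], [1], [2], [3], [4], [5]
  1-simplices (12): [0,1], [0,2], [0,3], [0,5], [1,3], [1,4], [1,5], [2,3], [2,4], [2,5], [3,4], [4,5]
  2-simplices (8): [0,1,3], [0,1,5], [0,2,3], [0,2,5], [1,3,4], [1,4,5], [2,3,4], [2,4,5]

giving chain groups C_0 ≅ Z^6, C_1 ≅ Z^12, C_2 ≅ Z^8.

∂_1: C_1 → C_0 sends each edge [p,q] (with p < q) to q − p.
As a 6×12 matrix over Z this has rank 5, with invariant factors (1,1,1,1,1).

Boundary ∂_2: C_2 → C_1 sends each 2-simplex [p,q,r] to [q,r] − [p,r] + [p,q]. For instance
  ∂[0,2,5] = [2,5] − [0,5] + [0,2],
  ∂[0,1,3] = [1,3] − [0,3] + [0,1].
The resulting 12×8 matrix has rank 7, and its Smith normal form has invariant factors (1,1,1,1,1,1,1).

Now H_k = ker ∂_k / im ∂_{k+1}, so:

  H_0: rank C_0 − rank ∂_1 = 6 − 5 = 1, and the invariant factors of ∂_1 are all 1, so H_0 ≅ Z.
  H_1: rank ker ∂_1 − rank ∂_2 = (12 − 5) − 7 = 0, and the invariant factors of ∂_2 are all 1, so H_1 ≅ 0.
  H_2: rank ker ∂_2 − rank ∂_3 = (8 − 7) − 0 = 1, and there is no ∂_3, so H_2 ≅ Z.

(K is a triangulation of the 2-sphere S^2.)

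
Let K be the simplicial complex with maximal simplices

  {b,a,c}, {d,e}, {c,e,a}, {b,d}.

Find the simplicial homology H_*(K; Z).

H_0 ≅ Z,  H_1 ≅ Z,  H_2 = 0.

We work with the vertex ordering a < b < c < d < e. The simplices of K, each written with vertices in increasing order, are:

  0-simplices (5): a, b, c, d, e
  1-simplices (7): ab, ac, ae, bc, bd, ce, de
  2-simplices (2): abc, ace

Hence C_0 ≅ Z^5, C_1 ≅ Z^7, C_2 ≅ Z^2.

∂_1: C_1 → C_0 maps an edge to its endpoints' difference, ∂[p,q] = q − p.
The resulting 5×7 matrix has rank 4, and its Smith normal form has invariant factors (1,1,1,1).

∂_2: C_2 → C_1 acts by ∂[p,q,r] = [q,r] − [p,r] + [p,q]. For instance
  ∂abc = bc − ac + ab,
  ∂ace = ce − ae + ac.
This gives a 7×2 integer matrix of rank 2; reducing to Smith normal form yields diagonal entries (1,1).

Computing H_k = (kernel of ∂_k) / (image of ∂_{k+1}):

  H_0: rank C_0 − rank ∂_1 = 5 − 4 = 1, and the invariant factors of ∂_1 are all 1, so H_0 = Z.
  H_1: rank ker ∂_1 − rank ∂_2 = (7 − 4) − 2 = 1, and the invariant factors of ∂_2 are all 1, so H_1 = Z.
  H_2: rank ker ∂_2 − rank ∂_3 = (2 − 2) − 0 = 0, and there is no ∂_3, so H_2 = 0.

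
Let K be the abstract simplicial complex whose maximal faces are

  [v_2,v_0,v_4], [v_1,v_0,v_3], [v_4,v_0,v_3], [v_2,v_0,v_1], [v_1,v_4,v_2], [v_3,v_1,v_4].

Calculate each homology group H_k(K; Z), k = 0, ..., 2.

H_0 ≅ Z,  H_1 = 0,  H_2 ≅ Z.

Order the vertices as v_0 < v_1 < v_2 < v_3 < v_4. Listing each simplex with vertices in this order, K has dimension 2 with simplices:

  0-simplices (5): [v_0], [v_1], [v_2], [v_3], [v_4]
  1-simplices (9): [v_0,v_1], [v_0,v_2], [v_0,v_3], [v_0,v_4], [v_1,v_2], [v_1,v_3], [v_1,v_4], [v_2,v_4], [v_3,v_4]
  2-simplices (6): [v_0,v_1,v_2], [v_0,v_1,v_3], [v_0,v_2,v_4], [v_0,v_3,v_4], [v_1,v_2,v_4], [v_1,v_3,v_4]

Hence C_0 ≅ Z^5, C_1 ≅ Z^9, C_2 ≅ Z^6.

Boundary ∂_1: C_1 → C_0 maps an edge to its endpoints' difference, ∂[p,q] = q − p. For instance
  ∂[v_0,v_2] = [v_2] − [v_0].
This gives a 5×9 integer matrix of rank 4; reducing to Smith normal form yields diagonal entries (1,1,1,1).

The boundary map ∂_2: C_2 → C_1 acts by ∂[p,q,r] = [q,r] − [p,r] + [p,q]. For instance
  ∂[v_1,v_3,v_4] = [v_3,v_4] − [v_1,v_4] + [v_1,v_3],
  ∂[v_1,v_2,v_4] = [v_2,v_4] − [v_1,v_4] + [v_1,v_2].
The 9×6 boundary matrix has rank 5 and Smith normal form diag(1,1,1,1,1).

Computing H_k = (kernel of ∂_k) / (image of ∂_{k+1}):

  H_0: rank C_0 − rank ∂_1 = 5 − 4 = 1, and the invariant factors of ∂_1 are all 1, so H_0 ≅ Z.
  H_1: rank ker ∂_1 − rank ∂_2 = (9 − 4) − 5 = 0, and the invariant factors of ∂_2 are all 1, so H_1 ≅ 0.
  H_2: rank ker ∂_2 − rank ∂_3 = (6 − 5) − 0 = 1, and there is no ∂_3, so H_2 ≅ Z.

As a check, the Euler characteristic is 5 − 9 + 6 = 2, which agrees with 1 − 0 + 1 = 2.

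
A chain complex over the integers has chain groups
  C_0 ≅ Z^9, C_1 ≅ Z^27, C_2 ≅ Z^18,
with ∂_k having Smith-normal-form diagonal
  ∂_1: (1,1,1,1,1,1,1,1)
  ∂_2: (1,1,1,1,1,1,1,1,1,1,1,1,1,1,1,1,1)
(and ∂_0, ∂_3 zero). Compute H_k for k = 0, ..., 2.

H_0 ≅ Z,  H_1 ≅ Z^2,  H_2 ≅ Z.

H_0: b_0 = 9 − 0 − 8 = 1; torsion from ∂_1 factors > 1: none. So H_0 ≅ Z.
H_1: b_1 = 27 − 8 − 17 = 2; torsion from ∂_2 factors > 1: none. So H_1 ≅ Z^2.
H_2: b_2 = 18 − 17 − 0 = 1; torsion from ∂_3 factors > 1: none. So H_2 ≅ Z.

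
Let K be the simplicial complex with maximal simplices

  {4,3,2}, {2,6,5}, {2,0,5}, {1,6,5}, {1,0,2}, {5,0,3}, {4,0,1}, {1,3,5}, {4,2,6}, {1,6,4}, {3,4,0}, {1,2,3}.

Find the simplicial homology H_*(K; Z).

H_0 ≅ Z,  H_1 ≅ Z/2,  H_2 = 0.

Take the total order 0 < 1 < 2 < 3 < 4 < 5 < 6 on the vertex set. Then K (dimension 2) consists of the simplices:

  0-simplices (7): [0], [1], [2], [3], [4], [5], [6]
  1-simplices (18): [0,1], [0,2], [0,3], [0,4], [0,5], [1,2], [1,3], [1,4], [1,5], [1,6], [2,3], [2,4], [2,5], [2,6], [3,4], [3,5], [4,6], [5,6]
  2-simplices (12): [0,1,2], [0,1,4], [0,2,5], [0,3,4], [0,3,5], [1,2,3], [1,3,5], [1,4,6], [1,5,6], [2,3,4], [2,4,6], [2,5,6]

Hence C_0 ≅ Z^7, C_1 ≅ Z^18, C_2 ≅ Z^12.

Boundary ∂_1: C_1 → C_0 sends each edge [p,q] (with p < q) to q − p.
The resulting 7×18 matrix has rank 6, and its Smith normal form has invariant factors (1,1,1,1,1,1).

The boundary map ∂_2: C_2 → C_1 acts by ∂[p,q,r] = [q,r] − [p,r] + [p,q]. For instance
  ∂[0,1,4] = [1,4] − [0,4] + [0,1],
  ∂[1,3,5] = [3,5] − [1,5] + [1,3].
As a 18×12 matrix over Z this has rank 12, with invariant factors (1,1,1,1,1,1,1,1,1,1,1,2).

From H_k ≅ ker(∂_k) / im(∂_{k+1}) we obtain:

  H_0: rank C_0 − rank ∂_1 = 7 − 6 = 1, and the invariant factors of ∂_1 are all 1, so H_0 = Z.
  H_1: rank ker ∂_1 − rank ∂_2 = (18 − 6) − 12 = 0, and ∂_2 has invariant factor 2 > 1, so H_1 = Z/2.
  H_2: rank ker ∂_2 − rank ∂_3 = (12 − 12) − 0 = 0, and there is no ∂_3, so H_2 = 0.

As a check, the Euler characteristic is 7 − 18 + 12 = 1, which agrees with 1 − 0 + 0 = 1.
(K is a triangulation of the real projective plane RP^2.)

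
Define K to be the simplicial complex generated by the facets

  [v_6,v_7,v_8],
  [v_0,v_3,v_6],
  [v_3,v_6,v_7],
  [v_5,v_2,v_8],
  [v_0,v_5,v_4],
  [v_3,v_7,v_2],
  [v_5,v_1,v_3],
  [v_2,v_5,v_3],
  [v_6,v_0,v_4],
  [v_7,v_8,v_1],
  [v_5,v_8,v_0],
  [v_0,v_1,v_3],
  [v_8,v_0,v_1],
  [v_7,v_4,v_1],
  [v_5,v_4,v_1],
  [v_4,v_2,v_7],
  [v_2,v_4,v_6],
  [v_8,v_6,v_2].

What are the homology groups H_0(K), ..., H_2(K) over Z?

Fix the vertex order v_0 < v_1 < v_2 < v_3 < v_4 < v_5 < v_6 < v_7 < v_8 and write every simplex with vertices in increasing order. Then dim K = 2 and the simplices of K are:

  0-simplices (9): [v_0], [v_1], [v_2], [v_3], [v_4], [v_5], [v_6], [v_7], [v_8]
  1-simplices (27): (27 of them)
  2-simplices (18): (18 of them)

Hence C_0 ≅ Z^9, C_1 ≅ Z^27, C_2 ≅ Z^18.

The boundary map ∂_1: C_1 → C_0 maps an edge to its endpoints' difference, ∂[p,q] = q − p. For instance
  ∂[v_0,v_3] = [v_3] − [v_0].
This gives a 9×27 integer matrix of rank 8; reducing to Smith normal form yields diagonal entries (1,1,1,1,1,1,1,1).

The boundary map ∂_2: C_2 → C_1 sends each 2-simplex [p,q,r] to [q,r] − [p,r] + [p,q]. For instance
  ∂[v_0,v_4,v_5] = [v_4,v_5] − [v_0,v_5] + [v_0,v_4],
  ∂[v_0,v_4,v_6] = [v_4,v_6] − [v_0,v_6] + [v_0,v_4].
The resulting 27×18 matrix has rank 18, and its Smith normal form has invariant factors (1,1,1,1,1,1,1,1,1,1,1,1,1,1,1,1,1,2).

Reading off H_k = ker ∂_k / im ∂_{k+1}:

  H_0: rank C_0 − rank ∂_1 = 9 − 8 = 1, and the invariant factors of ∂_1 are all 1, so H_0 ≅ Z.
  H_1: rank ker ∂_1 − rank ∂_2 = (27 − 8) − 18 = 1, and ∂_2 has invariant factor 2 > 1, so H_1 ≅ Z ⊕ Z/2.
  H_2: rank ker ∂_2 − rank ∂_3 = (18 − 18) − 0 = 0, and there is no ∂_3, so H_2 ≅ 0.

(K is a triangulation of the Klein bottle.)

H_0 = Z,  H_1 = Z ⊕ Z/2,  H_2 = 0.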